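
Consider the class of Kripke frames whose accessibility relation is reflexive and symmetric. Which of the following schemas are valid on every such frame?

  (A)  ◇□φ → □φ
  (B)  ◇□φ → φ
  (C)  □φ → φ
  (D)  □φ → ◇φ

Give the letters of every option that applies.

B, C, D

Reflexive relations are serial.
(A) ◇□φ → □φ (the dual of axiom 5) characterises the euclidean frames. Such an R need not be euclidean — not valid.
(B) the dual of axiom B: valid iff R is symmetric. Every such R is symmetric — valid.
(C) □φ → φ is axiom T; it is valid on a frame exactly when R is reflexive. Every such R is reflexive, so valid.
(D) axiom D: valid iff R is serial. Every such R is serial — valid.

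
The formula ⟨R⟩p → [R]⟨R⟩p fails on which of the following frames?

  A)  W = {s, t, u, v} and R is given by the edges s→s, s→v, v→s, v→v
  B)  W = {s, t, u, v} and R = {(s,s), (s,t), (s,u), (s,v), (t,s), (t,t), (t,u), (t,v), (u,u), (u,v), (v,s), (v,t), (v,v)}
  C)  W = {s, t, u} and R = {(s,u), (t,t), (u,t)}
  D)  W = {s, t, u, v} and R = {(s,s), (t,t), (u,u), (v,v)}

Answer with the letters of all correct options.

The schema ⟨R⟩p → [R]⟨R⟩p is axiom 5; it is valid on a frame iff R is euclidean.
(A) R is euclidean (any two R-successors of the same world are R-related), so the schema is valid here.
(B) R is not euclidean (s R u and s R s but not u R s), so the schema fails here.
(C) R is not euclidean (s R u and s R u but not u R u), so the schema fails here.
(D) R is euclidean (any two R-successors of the same world are R-related), so the schema is valid here.

B, C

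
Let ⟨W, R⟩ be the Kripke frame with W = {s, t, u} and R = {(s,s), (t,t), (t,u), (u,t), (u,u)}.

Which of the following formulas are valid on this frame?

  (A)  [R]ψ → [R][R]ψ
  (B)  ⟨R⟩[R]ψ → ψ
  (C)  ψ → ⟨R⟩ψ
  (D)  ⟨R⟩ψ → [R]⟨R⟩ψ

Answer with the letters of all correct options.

R is reflexive: each world relates to itself.
R is symmetric: every R-edge is matched by its reverse.
R is transitive: R is closed under composition.
R is euclidean: any two R-successors of the same world are R-related.
(A) [R]ψ → [R][R]ψ is axiom 4; it is valid on a frame exactly when R is transitive. R is transitive, so valid.
(B) ⟨R⟩[R]ψ → ψ is the dual of axiom B, which corresponds to symmetry. R is symmetric — valid.
(C) the dual of axiom T: valid iff R is reflexive. R is reflexive — valid.
(D) axiom 5: valid iff R is euclidean. R is euclidean — valid.

A, B, C, D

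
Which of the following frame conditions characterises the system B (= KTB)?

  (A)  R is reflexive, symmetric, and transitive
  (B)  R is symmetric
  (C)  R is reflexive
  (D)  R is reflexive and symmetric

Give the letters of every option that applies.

D

(A) this class determines S5, not B (= KTB).
(B) this class determines KB, not B (= KTB).
(C) this class determines T (= KT), not B (= KTB).
(D) B (= KTB) is sound and complete for exactly this class.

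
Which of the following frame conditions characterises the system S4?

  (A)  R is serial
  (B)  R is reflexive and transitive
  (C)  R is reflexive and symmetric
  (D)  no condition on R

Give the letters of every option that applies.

(A) this class determines D, not S4.
(B) S4 is sound and complete for exactly this class.
(C) this class determines B (= KTB), not S4.
(D) this class determines K, not S4.

B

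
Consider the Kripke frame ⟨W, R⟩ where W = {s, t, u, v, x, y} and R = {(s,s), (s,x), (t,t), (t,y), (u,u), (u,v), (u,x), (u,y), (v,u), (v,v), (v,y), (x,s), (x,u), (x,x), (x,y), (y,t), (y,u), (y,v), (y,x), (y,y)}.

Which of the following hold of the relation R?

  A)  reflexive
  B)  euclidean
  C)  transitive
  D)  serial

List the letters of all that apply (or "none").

A, D

(A) reflexive: each world relates to itself.
(B) not euclidean: u R v and u R x but not v R x.
(C) not transitive: s R x and x R u but not s R u.
(D) serial: every world has an R-successor.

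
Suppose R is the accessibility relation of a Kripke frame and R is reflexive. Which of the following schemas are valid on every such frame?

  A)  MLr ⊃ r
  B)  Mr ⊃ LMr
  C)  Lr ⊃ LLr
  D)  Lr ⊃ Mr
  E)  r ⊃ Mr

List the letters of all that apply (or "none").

A reflexive relation is serial.
(A) MLr ⊃ r (the dual of axiom B) characterises the symmetric frames. Such an R need not be symmetric — not valid.
(B) axiom 5: valid iff R is euclidean. Such an R need not be euclidean — not valid.
(C) Lr ⊃ LLr is axiom 4, which corresponds to transitivity. Such an R need not be transitive — not valid.
(D) Lr ⊃ Mr is axiom D, which corresponds to seriality. Every such R is serial — valid.
(E) the dual of axiom T: valid iff R is reflexive. Every such R is reflexive — valid.

D, E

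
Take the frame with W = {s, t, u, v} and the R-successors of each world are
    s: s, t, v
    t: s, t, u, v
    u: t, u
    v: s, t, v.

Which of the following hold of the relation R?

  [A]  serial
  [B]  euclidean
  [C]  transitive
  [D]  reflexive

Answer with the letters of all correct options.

A, D

(A) serial: every world has an R-successor.
(B) not euclidean: t R s and t R u but not s R u.
(C) not transitive: s R t and t R u but not s R u.
(D) reflexive: each world relates to itself.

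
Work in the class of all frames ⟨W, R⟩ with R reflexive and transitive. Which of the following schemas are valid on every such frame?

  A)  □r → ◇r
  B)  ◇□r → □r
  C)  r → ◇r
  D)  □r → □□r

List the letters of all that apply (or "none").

A, C, D

Reflexive relations are serial.
(A) □r → ◇r is axiom D; it is valid on a frame exactly when R is serial. Every such R is serial, so valid.
(B) ◇□r → □r is the dual of axiom 5; it is valid on a frame exactly when R is euclidean. Such an R need not be euclidean, so not valid.
(C) r → ◇r is the dual of axiom T; it is valid on a frame exactly when R is reflexive. Every such R is reflexive, so valid.
(D) □r → □□r (axiom 4) characterises the transitive frames. Every such R is transitive — valid.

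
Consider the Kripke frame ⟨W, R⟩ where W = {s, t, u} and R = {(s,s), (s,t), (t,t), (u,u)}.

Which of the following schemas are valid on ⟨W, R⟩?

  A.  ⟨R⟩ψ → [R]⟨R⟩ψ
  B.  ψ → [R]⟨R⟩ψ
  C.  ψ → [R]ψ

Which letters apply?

R is not symmetric: s R t but not t R s.
R is not euclidean: s R t and s R s but not t R s.
R is not a subset of the identity: s R t with s ≠ t.
(A) ⟨R⟩ψ → [R]⟨R⟩ψ (axiom 5) characterises the euclidean frames. R is not euclidean — not valid.
(B) ψ → [R]⟨R⟩ψ is axiom B; it is valid on a frame exactly when R is symmetric. R is not symmetric, so not valid.
(C) ψ → [R]ψ (equivalent to ◇p→p) corresponds to R being a subset of the identity. Here R ⊄ identity, so not valid.

none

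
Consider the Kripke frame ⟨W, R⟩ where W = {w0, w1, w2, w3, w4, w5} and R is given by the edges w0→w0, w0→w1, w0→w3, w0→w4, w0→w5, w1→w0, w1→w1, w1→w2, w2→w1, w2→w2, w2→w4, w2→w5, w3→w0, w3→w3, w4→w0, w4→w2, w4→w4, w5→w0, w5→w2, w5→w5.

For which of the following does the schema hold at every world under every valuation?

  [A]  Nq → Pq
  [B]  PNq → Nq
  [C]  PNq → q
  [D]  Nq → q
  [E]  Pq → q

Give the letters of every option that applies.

A, C, D

R is reflexive: each world relates to itself.
R is symmetric: every R-edge is matched by its reverse.
R is not euclidean: w0 R w1 and w0 R w3 but not w1 R w3.
R is serial: every world has an R-successor.
R is not a subset of the identity: w0 R w1 with w0 ≠ w1.
(A) Nq → Pq is axiom D, which corresponds to seriality. R is serial — valid.
(B) PNq → Nq is the dual of axiom 5; it is valid on a frame exactly when R is euclidean. R is not euclidean, so not valid.
(C) PNq → q (the dual of axiom B) characterises the symmetric frames. R is symmetric — valid.
(D) Nq → q is axiom T; it is valid on a frame exactly when R is reflexive. R is reflexive, so valid.
(E) Pq → q (the converse of T) corresponds to R being a subset of the identity. Here R ⊄ identity, so not valid.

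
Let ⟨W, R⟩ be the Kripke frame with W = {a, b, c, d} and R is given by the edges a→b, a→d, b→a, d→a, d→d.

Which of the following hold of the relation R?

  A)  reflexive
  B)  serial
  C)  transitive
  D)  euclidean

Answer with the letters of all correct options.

(A) not reflexive: not a R a.
(B) not serial: c has no R-successor.
(C) not transitive: a R b and b R a but not a R a.
(D) not euclidean: a R b and a R d but not b R d.

none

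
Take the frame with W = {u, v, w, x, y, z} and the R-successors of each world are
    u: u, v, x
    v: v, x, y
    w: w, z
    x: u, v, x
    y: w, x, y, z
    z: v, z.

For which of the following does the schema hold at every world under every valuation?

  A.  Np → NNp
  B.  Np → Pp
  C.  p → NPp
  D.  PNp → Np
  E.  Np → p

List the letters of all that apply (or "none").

B, E

R is reflexive: each world relates to itself.
R is not symmetric: u R v but not v R u.
R is not transitive: u R v and v R y but not u R y.
R is not euclidean: u R v and u R u but not v R u.
R is serial: every world has an R-successor.
(A) axiom 4: valid iff R is transitive. R is not transitive — not valid.
(B) axiom D: valid iff R is serial. R is serial — valid.
(C) p → NPp is axiom B, which corresponds to symmetry. R is not symmetric — not valid.
(D) PNp → Np is the dual of axiom 5; it is valid on a frame exactly when R is euclidean. R is not euclidean, so not valid.
(E) Np → p is axiom T, which corresponds to reflexivity. R is reflexive — valid.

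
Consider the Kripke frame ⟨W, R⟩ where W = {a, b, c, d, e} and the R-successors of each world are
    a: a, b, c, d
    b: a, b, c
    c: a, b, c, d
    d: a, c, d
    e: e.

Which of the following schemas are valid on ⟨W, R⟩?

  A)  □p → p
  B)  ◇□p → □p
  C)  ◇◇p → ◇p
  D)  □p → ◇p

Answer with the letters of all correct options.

A, D

R is reflexive: each world relates to itself.
R is not transitive: b R a and a R d but not b R d.
R is not euclidean: a R b and a R d but not b R d.
R is serial: every world has an R-successor.
(A) axiom T: valid iff R is reflexive. R is reflexive — valid.
(B) ◇□p → □p is the dual of axiom 5; it is valid on a frame exactly when R is euclidean. R is not euclidean, so not valid.
(C) ◇◇p → ◇p is the dual of axiom 4; it is valid on a frame exactly when R is transitive. R is not transitive, so not valid.
(D) □p → ◇p (axiom D) characterises the serial frames. R is serial — valid.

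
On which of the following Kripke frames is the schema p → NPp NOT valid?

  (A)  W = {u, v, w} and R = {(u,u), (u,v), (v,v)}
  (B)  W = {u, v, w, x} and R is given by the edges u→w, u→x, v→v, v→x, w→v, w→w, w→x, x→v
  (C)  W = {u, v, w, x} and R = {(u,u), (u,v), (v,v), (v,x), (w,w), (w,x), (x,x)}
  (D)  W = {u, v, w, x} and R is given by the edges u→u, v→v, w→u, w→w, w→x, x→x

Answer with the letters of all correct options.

The schema p → NPp is axiom B; it is valid on a frame iff R is symmetric.
(A) R is not symmetric (u R v but not v R u), so the schema fails here.
(B) R is not symmetric (u R w but not w R u), so the schema fails here.
(C) R is not symmetric (u R v but not v R u), so the schema fails here.
(D) R is not symmetric (w R u but not u R w), so the schema fails here.

A, B, C, D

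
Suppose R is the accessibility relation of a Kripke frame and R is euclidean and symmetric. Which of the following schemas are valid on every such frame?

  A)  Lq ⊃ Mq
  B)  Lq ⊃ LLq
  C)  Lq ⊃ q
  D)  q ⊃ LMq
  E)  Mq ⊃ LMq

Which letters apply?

A symmetric euclidean relation is transitive (uRv and vRw give vRu by symmetry, then uRw by the euclidean condition, applied at v).
(A) Lq ⊃ Mq is axiom D; it is valid on a frame exactly when R is serial. Such an R need not be serial, so not valid.
(B) Lq ⊃ LLq is axiom 4, which corresponds to transitivity. Every such R is transitive — valid.
(C) axiom T: valid iff R is reflexive. Such an R need not be reflexive — not valid.
(D) q ⊃ LMq is axiom B, which corresponds to symmetry. Every such R is symmetric — valid.
(E) axiom 5: valid iff R is euclidean. Every such R is euclidean — valid.

B, D, E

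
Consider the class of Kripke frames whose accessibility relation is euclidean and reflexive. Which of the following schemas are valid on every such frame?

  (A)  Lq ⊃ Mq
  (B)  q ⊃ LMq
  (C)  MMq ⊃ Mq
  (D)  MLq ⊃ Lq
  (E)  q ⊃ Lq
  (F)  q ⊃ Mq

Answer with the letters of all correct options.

A reflexive euclidean relation is also symmetric (from wRw and wRv the euclidean condition gives vRw) and hence transitive; it is an equivalence relation.
(A) Lq ⊃ Mq is axiom D; it is valid on a frame exactly when R is serial. Every such R is serial, so valid.
(B) q ⊃ LMq is axiom B, which corresponds to symmetry. Every such R is symmetric — valid.
(C) MMq ⊃ Mq is the dual of axiom 4, which corresponds to transitivity. Every such R is transitive — valid.
(D) MLq ⊃ Lq (the dual of axiom 5) characterises the euclidean frames. Every such R is euclidean — valid.
(E) q ⊃ Lq is equivalent to ◇p→p; it holds exactly when R ⊆ identity. Such an R need not be a subset of the identity — not valid.
(F) q ⊃ Mq (the dual of axiom T) characterises the reflexive frames. Every such R is reflexive — valid.

A, B, C, D, F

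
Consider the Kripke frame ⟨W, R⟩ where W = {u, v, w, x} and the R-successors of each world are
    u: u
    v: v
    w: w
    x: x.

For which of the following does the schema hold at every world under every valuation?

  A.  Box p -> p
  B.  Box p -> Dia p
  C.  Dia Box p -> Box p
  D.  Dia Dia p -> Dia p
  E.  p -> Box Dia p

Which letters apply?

A, B, C, D, E

R is reflexive: each world relates to itself.
R is symmetric: every R-edge is matched by its reverse.
R is transitive: R is closed under composition.
R is euclidean: any two R-successors of the same world are R-related.
R is serial: every world has an R-successor.
(A) Box p -> p is axiom T; it is valid on a frame exactly when R is reflexive. R is reflexive, so valid.
(B) axiom D: valid iff R is serial. R is serial — valid.
(C) Dia Box p -> Box p (the dual of axiom 5) characterises the euclidean frames. R is euclidean — valid.
(D) Dia Dia p -> Dia p (the dual of axiom 4) characterises the transitive frames. R is transitive — valid.
(E) axiom B: valid iff R is symmetric. R is symmetric — valid.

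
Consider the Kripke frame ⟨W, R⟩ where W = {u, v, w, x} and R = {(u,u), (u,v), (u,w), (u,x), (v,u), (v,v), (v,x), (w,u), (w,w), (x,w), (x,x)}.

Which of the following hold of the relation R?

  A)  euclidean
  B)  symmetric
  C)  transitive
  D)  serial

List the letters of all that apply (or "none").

(A) not euclidean: u R v and u R w but not v R w.
(B) not symmetric: u R x but not x R u.
(C) not transitive: v R u and u R w but not v R w.
(D) serial: every world has an R-successor.

D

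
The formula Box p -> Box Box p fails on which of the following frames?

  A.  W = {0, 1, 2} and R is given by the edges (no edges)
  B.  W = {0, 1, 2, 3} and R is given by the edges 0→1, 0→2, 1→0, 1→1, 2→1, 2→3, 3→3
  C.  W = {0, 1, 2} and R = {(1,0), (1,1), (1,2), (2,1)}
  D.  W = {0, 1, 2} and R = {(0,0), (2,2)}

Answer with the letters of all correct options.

B, C

The schema Box p -> Box Box p is axiom 4; it is valid on a frame iff R is transitive.
(A) R is transitive (R is closed under composition), so the schema is valid here.
(B) R is not transitive (0 R 1 and 1 R 0 but not 0 R 0), so the schema fails here.
(C) R is not transitive (2 R 1 and 1 R 0 but not 2 R 0), so the schema fails here.
(D) R is transitive (R is closed under composition), so the schema is valid here.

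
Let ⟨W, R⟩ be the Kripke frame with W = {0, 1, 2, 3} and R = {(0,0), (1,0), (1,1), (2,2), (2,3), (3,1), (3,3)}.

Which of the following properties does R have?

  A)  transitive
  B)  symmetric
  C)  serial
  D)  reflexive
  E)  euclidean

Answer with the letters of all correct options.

C, D

(A) not transitive: 2 R 3 and 3 R 1 but not 2 R 1.
(B) not symmetric: 1 R 0 but not 0 R 1.
(C) serial: every world has an R-successor.
(D) reflexive: each world relates to itself.
(E) not euclidean: 1 R 0 and 1 R 1 but not 0 R 1.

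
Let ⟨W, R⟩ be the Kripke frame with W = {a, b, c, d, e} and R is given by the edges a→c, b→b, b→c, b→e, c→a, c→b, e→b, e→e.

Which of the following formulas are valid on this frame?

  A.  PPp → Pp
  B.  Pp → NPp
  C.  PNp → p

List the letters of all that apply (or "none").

R is symmetric: every R-edge is matched by its reverse.
R is not transitive: a R c and c R a but not a R a.
R is not euclidean: b R c and b R e but not c R e.
(A) PPp → Pp is the dual of axiom 4; it is valid on a frame exactly when R is transitive. R is not transitive, so not valid.
(B) Pp → NPp is axiom 5; it is valid on a frame exactly when R is euclidean. R is not euclidean, so not valid.
(C) PNp → p is the dual of axiom B, which corresponds to symmetry. R is symmetric — valid.

C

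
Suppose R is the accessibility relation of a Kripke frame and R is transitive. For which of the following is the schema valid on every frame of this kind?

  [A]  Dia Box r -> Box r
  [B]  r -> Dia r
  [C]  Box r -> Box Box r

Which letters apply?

C

(A) Dia Box r -> Box r is the dual of axiom 5, which corresponds to the euclidean property. Such an R need not be euclidean — not valid.
(B) r -> Dia r (the dual of axiom T) characterises the reflexive frames. Such an R need not be reflexive — not valid.
(C) Box r -> Box Box r is axiom 4, which corresponds to transitivity. Every such R is transitive — valid.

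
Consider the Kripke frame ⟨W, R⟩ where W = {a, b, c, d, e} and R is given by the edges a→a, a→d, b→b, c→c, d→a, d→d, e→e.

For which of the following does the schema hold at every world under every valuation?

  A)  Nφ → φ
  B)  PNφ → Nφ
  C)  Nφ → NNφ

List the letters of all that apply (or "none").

R is reflexive: each world relates to itself.
R is transitive: R is closed under composition.
R is euclidean: any two R-successors of the same world are R-related.
(A) Nφ → φ (axiom T) characterises the reflexive frames. R is reflexive — valid.
(B) the dual of axiom 5: valid iff R is euclidean. R is euclidean — valid.
(C) axiom 4: valid iff R is transitive. R is transitive — valid.

A, B, C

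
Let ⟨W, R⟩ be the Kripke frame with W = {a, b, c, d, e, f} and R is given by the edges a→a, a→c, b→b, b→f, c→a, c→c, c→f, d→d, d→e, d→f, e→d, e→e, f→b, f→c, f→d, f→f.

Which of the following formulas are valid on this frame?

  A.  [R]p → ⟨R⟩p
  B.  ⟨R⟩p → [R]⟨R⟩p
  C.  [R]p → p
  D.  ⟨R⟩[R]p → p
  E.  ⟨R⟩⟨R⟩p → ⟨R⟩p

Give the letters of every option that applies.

R is reflexive: each world relates to itself.
R is symmetric: every R-edge is matched by its reverse.
R is not transitive: a R c and c R f but not a R f.
R is not euclidean: c R a and c R f but not a R f.
R is serial: every world has an R-successor.
(A) [R]p → ⟨R⟩p is axiom D, which corresponds to seriality. R is serial — valid.
(B) ⟨R⟩p → [R]⟨R⟩p (axiom 5) characterises the euclidean frames. R is not euclidean — not valid.
(C) [R]p → p is axiom T, which corresponds to reflexivity. R is reflexive — valid.
(D) ⟨R⟩[R]p → p is the dual of axiom B; it is valid on a frame exactly when R is symmetric. R is symmetric, so valid.
(E) ⟨R⟩⟨R⟩p → ⟨R⟩p is the dual of axiom 4, which corresponds to transitivity. R is not transitive — not valid.

A, C, D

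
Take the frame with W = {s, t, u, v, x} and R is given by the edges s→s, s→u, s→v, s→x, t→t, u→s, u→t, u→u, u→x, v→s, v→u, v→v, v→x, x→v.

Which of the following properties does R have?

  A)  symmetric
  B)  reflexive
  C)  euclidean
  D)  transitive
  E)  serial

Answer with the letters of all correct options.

E

(A) not symmetric: s R x but not x R s.
(B) not reflexive: not x R x.
(C) not euclidean: s R u and s R v but not u R v.
(D) not transitive: s R u and u R t but not s R t.
(E) serial: every world has an R-successor.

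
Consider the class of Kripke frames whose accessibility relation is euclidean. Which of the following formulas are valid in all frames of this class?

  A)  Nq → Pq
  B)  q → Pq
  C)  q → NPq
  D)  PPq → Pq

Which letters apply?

none

(A) axiom D: valid iff R is serial. Such an R need not be serial — not valid.
(B) q → Pq is the dual of axiom T; it is valid on a frame exactly when R is reflexive. Such an R need not be reflexive, so not valid.
(C) q → NPq is axiom B; it is valid on a frame exactly when R is symmetric. Such an R need not be symmetric, so not valid.
(D) PPq → Pq is the dual of axiom 4, which corresponds to transitivity. Such an R need not be transitive — not valid.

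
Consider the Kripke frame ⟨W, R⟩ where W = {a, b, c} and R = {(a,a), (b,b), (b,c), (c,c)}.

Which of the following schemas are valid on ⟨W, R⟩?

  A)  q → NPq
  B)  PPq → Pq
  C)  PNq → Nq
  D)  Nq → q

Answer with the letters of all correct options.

R is reflexive: each world relates to itself.
R is not symmetric: b R c but not c R b.
R is transitive: R is closed under composition.
R is not euclidean: b R c and b R b but not c R b.
(A) q → NPq (axiom B) characterises the symmetric frames. R is not symmetric — not valid.
(B) PPq → Pq is the dual of axiom 4, which corresponds to transitivity. R is transitive — valid.
(C) PNq → Nq (the dual of axiom 5) characterises the euclidean frames. R is not euclidean — not valid.
(D) Nq → q (axiom T) characterises the reflexive frames. R is reflexive — valid.

B, D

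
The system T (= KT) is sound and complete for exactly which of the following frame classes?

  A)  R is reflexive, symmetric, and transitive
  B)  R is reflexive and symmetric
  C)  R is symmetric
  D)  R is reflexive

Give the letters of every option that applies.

(A) this class determines S5, not T (= KT).
(B) this class determines B (= KTB), not T (= KT).
(C) this class determines KB, not T (= KT).
(D) T (= KT) is sound and complete for exactly this class.

D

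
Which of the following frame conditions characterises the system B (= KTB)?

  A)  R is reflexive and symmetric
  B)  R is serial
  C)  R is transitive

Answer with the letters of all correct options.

(A) B (= KTB) is sound and complete for exactly this class.
(B) this class determines D, not B (= KTB).
(C) this class determines K4, not B (= KTB).

A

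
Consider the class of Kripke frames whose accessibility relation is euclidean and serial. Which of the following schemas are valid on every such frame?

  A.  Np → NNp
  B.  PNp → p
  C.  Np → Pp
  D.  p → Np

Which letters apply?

(A) Np → NNp is axiom 4; it is valid on a frame exactly when R is transitive. Such an R need not be transitive, so not valid.
(B) the dual of axiom B: valid iff R is symmetric. Such an R need not be symmetric — not valid.
(C) Np → Pp is axiom D, which corresponds to seriality. Every such R is serial — valid.
(D) p → Np is valid only on frames where every R-edge is a self-loop. Such an R need not be a subset of the identity — not valid.

C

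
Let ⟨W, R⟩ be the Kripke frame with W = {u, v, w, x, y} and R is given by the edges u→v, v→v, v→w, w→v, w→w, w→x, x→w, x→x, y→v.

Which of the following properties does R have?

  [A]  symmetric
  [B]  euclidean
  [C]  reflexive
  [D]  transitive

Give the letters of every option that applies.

(A) not symmetric: u R v but not v R u.
(B) not euclidean: w R v and w R x but not v R x.
(C) not reflexive: not u R u.
(D) not transitive: u R v and v R w but not u R w.

none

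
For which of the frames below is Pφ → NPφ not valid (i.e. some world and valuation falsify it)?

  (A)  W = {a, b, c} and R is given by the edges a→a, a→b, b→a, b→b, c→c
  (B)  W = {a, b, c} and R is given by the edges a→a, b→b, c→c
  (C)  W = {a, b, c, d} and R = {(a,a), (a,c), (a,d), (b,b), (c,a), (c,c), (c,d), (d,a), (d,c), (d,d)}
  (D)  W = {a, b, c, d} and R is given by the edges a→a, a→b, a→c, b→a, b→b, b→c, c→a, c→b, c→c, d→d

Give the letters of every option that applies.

none

The schema Pφ → NPφ is axiom 5; it is valid on a frame iff R is euclidean.
(A) R is euclidean (any two R-successors of the same world are R-related), so the schema is valid here.
(B) R is euclidean (any two R-successors of the same world are R-related), so the schema is valid here.
(C) R is euclidean (any two R-successors of the same world are R-related), so the schema is valid here.
(D) R is euclidean (any two R-successors of the same world are R-related), so the schema is valid here.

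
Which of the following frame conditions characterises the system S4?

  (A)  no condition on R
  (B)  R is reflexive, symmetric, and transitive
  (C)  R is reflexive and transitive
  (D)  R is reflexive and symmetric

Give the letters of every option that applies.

(A) this class determines K, not S4.
(B) this class determines S5, not S4.
(C) S4 is sound and complete for exactly this class.
(D) this class determines B (= KTB), not S4.

C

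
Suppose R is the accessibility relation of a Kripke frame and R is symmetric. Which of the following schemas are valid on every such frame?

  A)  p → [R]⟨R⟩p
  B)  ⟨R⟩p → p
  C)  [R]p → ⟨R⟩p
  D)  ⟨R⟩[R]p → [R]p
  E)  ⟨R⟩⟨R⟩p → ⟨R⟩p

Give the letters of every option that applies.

(A) p → [R]⟨R⟩p is axiom B, which corresponds to symmetry. Every such R is symmetric — valid.
(B) ⟨R⟩p → p (the converse of T) corresponds to R being a subset of the identity. Such an R need not be a subset of the identity, so not valid.
(C) [R]p → ⟨R⟩p (axiom D) characterises the serial frames. Such an R need not be serial — not valid.
(D) the dual of axiom 5: valid iff R is euclidean. Such an R need not be euclidean — not valid.
(E) the dual of axiom 4: valid iff R is transitive. Such an R need not be transitive — not valid.

A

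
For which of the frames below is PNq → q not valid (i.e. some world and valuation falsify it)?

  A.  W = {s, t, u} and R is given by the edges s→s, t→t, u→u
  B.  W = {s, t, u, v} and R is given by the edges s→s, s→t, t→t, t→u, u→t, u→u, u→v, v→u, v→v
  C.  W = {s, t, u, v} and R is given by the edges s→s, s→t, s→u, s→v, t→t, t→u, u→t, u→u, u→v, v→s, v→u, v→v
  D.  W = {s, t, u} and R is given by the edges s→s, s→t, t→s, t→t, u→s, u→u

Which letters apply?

B, C, D

The schema PNq → q is the dual of axiom B; it is valid on a frame iff R is symmetric.
(A) R is symmetric (every R-edge is matched by its reverse), so the schema is valid here.
(B) R is not symmetric (s R t but not t R s), so the schema fails here.
(C) R is not symmetric (s R t but not t R s), so the schema fails here.
(D) R is not symmetric (u R s but not s R u), so the schema fails here.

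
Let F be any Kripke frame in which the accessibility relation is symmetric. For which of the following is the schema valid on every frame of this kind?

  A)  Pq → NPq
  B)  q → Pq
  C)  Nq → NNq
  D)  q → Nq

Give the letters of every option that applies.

(A) axiom 5: valid iff R is euclidean. Such an R need not be euclidean — not valid.
(B) q → Pq (the dual of axiom T) characterises the reflexive frames. Such an R need not be reflexive — not valid.
(C) Nq → NNq is axiom 4, which corresponds to transitivity. Such an R need not be transitive — not valid.
(D) q → Nq (equivalent to ◇p→p) corresponds to R being a subset of the identity. Such an R need not be a subset of the identity, so not valid.

none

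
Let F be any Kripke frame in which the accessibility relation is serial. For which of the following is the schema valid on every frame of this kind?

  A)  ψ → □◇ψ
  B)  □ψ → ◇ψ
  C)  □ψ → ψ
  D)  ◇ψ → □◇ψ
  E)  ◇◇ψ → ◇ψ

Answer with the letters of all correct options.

B

(A) ψ → □◇ψ is axiom B, which corresponds to symmetry. Such an R need not be symmetric — not valid.
(B) axiom D: valid iff R is serial. Every such R is serial — valid.
(C) axiom T: valid iff R is reflexive. Such an R need not be reflexive — not valid.
(D) axiom 5: valid iff R is euclidean. Such an R need not be euclidean — not valid.
(E) ◇◇ψ → ◇ψ (the dual of axiom 4) characterises the transitive frames. Such an R need not be transitive — not valid.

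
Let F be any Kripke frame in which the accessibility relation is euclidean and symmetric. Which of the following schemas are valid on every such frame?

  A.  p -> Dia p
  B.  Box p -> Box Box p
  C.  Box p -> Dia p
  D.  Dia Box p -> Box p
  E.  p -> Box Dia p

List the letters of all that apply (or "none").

A symmetric euclidean relation is transitive (uRv and vRw give vRu by symmetry, then uRw by the euclidean condition, applied at v).
(A) the dual of axiom T: valid iff R is reflexive. Such an R need not be reflexive — not valid.
(B) Box p -> Box Box p is axiom 4, which corresponds to transitivity. Every such R is transitive — valid.
(C) Box p -> Dia p is axiom D; it is valid on a frame exactly when R is serial. Such an R need not be serial, so not valid.
(D) Dia Box p -> Box p (the dual of axiom 5) characterises the euclidean frames. Every such R is euclidean — valid.
(E) p -> Box Dia p (axiom B) characterises the symmetric frames. Every such R is symmetric — valid.

B, D, E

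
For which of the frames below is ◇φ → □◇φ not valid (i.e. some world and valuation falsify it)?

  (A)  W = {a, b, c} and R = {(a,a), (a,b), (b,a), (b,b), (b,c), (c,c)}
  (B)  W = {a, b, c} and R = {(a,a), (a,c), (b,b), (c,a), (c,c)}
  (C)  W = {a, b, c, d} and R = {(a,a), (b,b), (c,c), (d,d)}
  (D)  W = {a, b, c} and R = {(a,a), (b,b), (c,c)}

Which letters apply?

A

The schema ◇φ → □◇φ is axiom 5; it is valid on a frame iff R is euclidean.
(A) R is not euclidean (b R a and b R c but not a R c), so the schema fails here.
(B) R is euclidean (any two R-successors of the same world are R-related), so the schema is valid here.
(C) R is euclidean (any two R-successors of the same world are R-related), so the schema is valid here.
(D) R is euclidean (any two R-successors of the same world are R-related), so the schema is valid here.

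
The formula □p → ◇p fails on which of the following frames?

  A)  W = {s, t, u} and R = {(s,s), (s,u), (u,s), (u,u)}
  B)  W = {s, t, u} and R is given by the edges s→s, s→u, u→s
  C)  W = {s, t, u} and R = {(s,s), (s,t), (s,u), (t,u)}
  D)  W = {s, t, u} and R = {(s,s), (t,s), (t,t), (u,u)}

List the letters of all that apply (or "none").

A, B, C

The schema □p → ◇p is axiom D; it is valid on a frame iff R is serial.
(A) R is not serial (t has no R-successor), so the schema fails here.
(B) R is not serial (t has no R-successor), so the schema fails here.
(C) R is not serial (u has no R-successor), so the schema fails here.
(D) R is serial (every world has an R-successor), so the schema is valid here.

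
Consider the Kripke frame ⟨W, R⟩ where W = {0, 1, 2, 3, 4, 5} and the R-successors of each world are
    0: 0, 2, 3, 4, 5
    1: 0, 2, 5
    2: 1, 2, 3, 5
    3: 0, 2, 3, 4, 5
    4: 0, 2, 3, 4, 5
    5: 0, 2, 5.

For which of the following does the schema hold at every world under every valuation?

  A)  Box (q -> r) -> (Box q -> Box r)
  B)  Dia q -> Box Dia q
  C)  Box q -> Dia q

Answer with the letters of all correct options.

R is not euclidean: 0 R 2 and 0 R 0 but not 2 R 0.
R is serial: every world has an R-successor.
(A) this is just K, valid on every normal frame.
(B) Dia q -> Box Dia q is axiom 5, which corresponds to the euclidean property. R is not euclidean — not valid.
(C) Box q -> Dia q is axiom D, which corresponds to seriality. R is serial — valid.

A, C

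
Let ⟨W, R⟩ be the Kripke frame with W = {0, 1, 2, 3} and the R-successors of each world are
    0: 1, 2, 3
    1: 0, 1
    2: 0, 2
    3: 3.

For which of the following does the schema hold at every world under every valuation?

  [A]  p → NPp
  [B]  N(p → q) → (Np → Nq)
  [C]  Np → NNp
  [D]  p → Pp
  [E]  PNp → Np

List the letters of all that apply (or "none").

B

R is not reflexive: not 0 R 0.
R is not symmetric: 0 R 3 but not 3 R 0.
R is not transitive: 0 R 1 and 1 R 0 but not 0 R 0.
R is not euclidean: 0 R 1 and 0 R 2 but not 1 R 2.
(A) p → NPp is axiom B; it is valid on a frame exactly when R is symmetric. R is not symmetric, so not valid.
(B) N(p → q) → (Np → Nq) is axiom K, valid on every Kripke frame — valid.
(C) Np → NNp is axiom 4, which corresponds to transitivity. R is not transitive — not valid.
(D) p → Pp (the dual of axiom T) characterises the reflexive frames. R is not reflexive — not valid.
(E) PNp → Np (the dual of axiom 5) characterises the euclidean frames. R is not euclidean — not valid.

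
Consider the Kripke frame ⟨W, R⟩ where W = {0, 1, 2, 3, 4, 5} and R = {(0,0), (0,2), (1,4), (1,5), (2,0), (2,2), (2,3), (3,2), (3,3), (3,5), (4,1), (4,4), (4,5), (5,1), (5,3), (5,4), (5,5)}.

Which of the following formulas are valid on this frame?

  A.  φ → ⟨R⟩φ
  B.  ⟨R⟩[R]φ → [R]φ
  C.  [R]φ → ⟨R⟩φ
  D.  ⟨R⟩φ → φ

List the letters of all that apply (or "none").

C

R is not reflexive: not 1 R 1.
R is not euclidean: 2 R 0 and 2 R 3 but not 0 R 3.
R is serial: every world has an R-successor.
R is not a subset of the identity: 0 R 2 with 0 ≠ 2.
(A) φ → ⟨R⟩φ (the dual of axiom T) characterises the reflexive frames. R is not reflexive — not valid.
(B) the dual of axiom 5: valid iff R is euclidean. R is not euclidean — not valid.
(C) [R]φ → ⟨R⟩φ is axiom D, which corresponds to seriality. R is serial — valid.
(D) ⟨R⟩φ → φ is valid only on frames where every R-edge is a self-loop. Here R ⊄ identity — not valid.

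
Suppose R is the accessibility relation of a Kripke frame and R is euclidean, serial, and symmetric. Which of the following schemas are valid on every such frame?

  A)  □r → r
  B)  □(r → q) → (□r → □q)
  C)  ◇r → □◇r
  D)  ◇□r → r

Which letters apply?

Serial, symmetric and euclidean together give transitive (from symmetry + euclidean) and then reflexive; the relation is an equivalence.
(A) □r → r is axiom T; it is valid on a frame exactly when R is reflexive. Every such R is reflexive, so valid.
(B) □(r → q) → (□r → □q) is the K axiom; it holds on all frames — valid.
(C) ◇r → □◇r is axiom 5; it is valid on a frame exactly when R is euclidean. Every such R is euclidean, so valid.
(D) ◇□r → r is the dual of axiom B; it is valid on a frame exactly when R is symmetric. Every such R is symmetric, so valid.

A, B, C, D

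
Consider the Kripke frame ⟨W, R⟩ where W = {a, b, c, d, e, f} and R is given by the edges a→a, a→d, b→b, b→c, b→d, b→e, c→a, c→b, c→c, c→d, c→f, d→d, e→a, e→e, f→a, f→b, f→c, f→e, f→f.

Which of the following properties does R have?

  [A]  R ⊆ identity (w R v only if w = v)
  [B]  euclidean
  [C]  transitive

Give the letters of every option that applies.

none

(A) not ⊆ identity: a R d with a ≠ d.
(B) not euclidean: a R d and a R a but not d R a.
(C) not transitive: b R c and c R a but not b R a.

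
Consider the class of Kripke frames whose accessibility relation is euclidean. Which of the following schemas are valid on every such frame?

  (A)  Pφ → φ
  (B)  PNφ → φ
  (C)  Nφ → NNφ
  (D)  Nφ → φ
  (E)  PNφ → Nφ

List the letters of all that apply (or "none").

E

(A) Pφ → φ is the converse of T; it holds exactly when R ⊆ identity. Such an R need not be a subset of the identity — not valid.
(B) the dual of axiom B: valid iff R is symmetric. Such an R need not be symmetric — not valid.
(C) axiom 4: valid iff R is transitive. Such an R need not be transitive — not valid.
(D) Nφ → φ is axiom T, which corresponds to reflexivity. Such an R need not be reflexive — not valid.
(E) the dual of axiom 5: valid iff R is euclidean. Every such R is euclidean — valid.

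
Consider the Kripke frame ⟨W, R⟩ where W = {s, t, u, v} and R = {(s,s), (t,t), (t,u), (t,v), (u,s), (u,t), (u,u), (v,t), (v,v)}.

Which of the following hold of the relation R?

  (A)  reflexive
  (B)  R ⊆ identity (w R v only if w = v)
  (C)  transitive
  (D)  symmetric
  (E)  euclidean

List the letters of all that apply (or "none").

A

(A) reflexive: each world relates to itself.
(B) not ⊆ identity: t R u with t ≠ u.
(C) not transitive: t R u and u R s but not t R s.
(D) not symmetric: u R s but not s R u.
(E) not euclidean: t R u and t R v but not u R v.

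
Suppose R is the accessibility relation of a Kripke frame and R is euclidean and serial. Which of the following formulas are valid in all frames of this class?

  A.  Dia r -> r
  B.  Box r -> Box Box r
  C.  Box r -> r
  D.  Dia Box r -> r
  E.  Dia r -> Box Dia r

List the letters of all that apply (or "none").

(A) Dia r -> r is valid only on frames where every R-edge is a self-loop. Such an R need not be a subset of the identity — not valid.
(B) Box r -> Box Box r is axiom 4, which corresponds to transitivity. Such an R need not be transitive — not valid.
(C) Box r -> r is axiom T, which corresponds to reflexivity. Such an R need not be reflexive — not valid.
(D) Dia Box r -> r (the dual of axiom B) characterises the symmetric frames. Such an R need not be symmetric — not valid.
(E) Dia r -> Box Dia r is axiom 5; it is valid on a frame exactly when R is euclidean. Every such R is euclidean, so valid.

E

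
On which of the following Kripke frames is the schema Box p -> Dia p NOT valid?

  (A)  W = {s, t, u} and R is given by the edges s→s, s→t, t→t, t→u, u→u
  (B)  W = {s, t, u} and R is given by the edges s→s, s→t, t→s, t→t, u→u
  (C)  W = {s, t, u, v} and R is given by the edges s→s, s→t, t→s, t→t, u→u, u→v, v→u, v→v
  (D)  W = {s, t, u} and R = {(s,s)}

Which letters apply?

The schema Box p -> Dia p is axiom D; it is valid on a frame iff R is serial.
(A) R is serial (every world has an R-successor), so the schema is valid here.
(B) R is serial (every world has an R-successor), so the schema is valid here.
(C) R is serial (every world has an R-successor), so the schema is valid here.
(D) R is not serial (t has no R-successor), so the schema fails here.

D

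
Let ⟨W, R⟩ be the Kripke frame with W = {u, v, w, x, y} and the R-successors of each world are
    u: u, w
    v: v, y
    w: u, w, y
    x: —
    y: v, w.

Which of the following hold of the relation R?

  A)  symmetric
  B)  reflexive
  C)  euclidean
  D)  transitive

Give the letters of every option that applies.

(A) symmetric: every R-edge is matched by its reverse.
(B) not reflexive: not x R x.
(C) not euclidean: w R u and w R y but not u R y.
(D) not transitive: u R w and w R y but not u R y.

A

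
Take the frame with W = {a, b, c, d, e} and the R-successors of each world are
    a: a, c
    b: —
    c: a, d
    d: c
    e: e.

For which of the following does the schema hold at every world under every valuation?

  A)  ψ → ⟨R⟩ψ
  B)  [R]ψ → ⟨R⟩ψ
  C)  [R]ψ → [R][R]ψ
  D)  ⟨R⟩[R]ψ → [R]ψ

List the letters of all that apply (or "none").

none

R is not reflexive: not b R b.
R is not transitive: a R c and c R d but not a R d.
R is not euclidean: c R a and c R d but not a R d.
R is not serial: b has no R-successor.
(A) ψ → ⟨R⟩ψ is the dual of axiom T, which corresponds to reflexivity. R is not reflexive — not valid.
(B) axiom D: valid iff R is serial. R is not serial — not valid.
(C) [R]ψ → [R][R]ψ is axiom 4, which corresponds to transitivity. R is not transitive — not valid.
(D) ⟨R⟩[R]ψ → [R]ψ (the dual of axiom 5) characterises the euclidean frames. R is not euclidean — not valid.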